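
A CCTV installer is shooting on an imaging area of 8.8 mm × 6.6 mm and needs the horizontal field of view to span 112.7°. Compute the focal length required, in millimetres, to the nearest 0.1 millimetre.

From α = 2·arctan(w/2f) we get f = w / (2·tan(α/2)).
With w = 8.8 mm and α/2 = 56.35°, tan(α/2) ≈ 1.50228, so f ≈ 8.8 / 3.00455 ≈ 2.9289 mm.

2.9 mm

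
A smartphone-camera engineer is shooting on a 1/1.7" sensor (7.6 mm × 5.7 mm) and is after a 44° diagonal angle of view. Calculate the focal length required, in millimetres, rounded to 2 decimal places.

11.76 mm

Sensor diagonal = √(7.6² + 5.7²) = √90.2500 ≈ 9.5000 mm.
From α = 2·arctan(d/2f) we get f = d / (2·tan(α/2)).
With d = 9.5000 mm and α/2 = 22°, tan(α/2) ≈ 0.40403, so f ≈ 9.5000 / 0.80805 ≈ 11.7567 mm.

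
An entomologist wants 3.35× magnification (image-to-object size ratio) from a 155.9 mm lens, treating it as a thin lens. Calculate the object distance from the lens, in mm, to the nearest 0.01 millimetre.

202.44 mm

With m = dᵢ/dₒ and 1/f = 1/dₒ + 1/dᵢ, substituting dᵢ = m·dₒ gives 1/f = (1 + 1/m)/dₒ, hence dₒ = f·(1 + 1/m).
dₒ = 155.9 × (1 + 1/3.35) = 155.9 × 1.29851 ≈ 202.437 mm.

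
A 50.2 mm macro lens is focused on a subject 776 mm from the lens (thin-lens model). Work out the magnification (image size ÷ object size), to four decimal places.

Thin lens: 1/f = 1/dₒ + 1/dᵢ → 1/dᵢ = 1/50.2 − 1/776 = 0.0186317 mm⁻¹, so dᵢ ≈ 53.6721 mm.
Magnification m = dᵢ/dₒ = 53.6721/776 ≈ 0.06917.

0.0692×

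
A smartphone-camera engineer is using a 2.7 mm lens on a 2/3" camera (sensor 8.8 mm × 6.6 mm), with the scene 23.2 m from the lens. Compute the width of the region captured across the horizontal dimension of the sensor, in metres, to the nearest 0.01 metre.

75.61 m

dₒ: 23.2 m = 23200 mm.
Similar triangles through the lens centre give W/dₒ = w/dᵢ; with 1/f = 1/dₒ + 1/dᵢ this gives W = w·(dₒ − f)/f.
W = 8.8 mm × (23200 − 2.7) / 2.7 = 8.8 × 8591.5926 ≈ 75606.015 mm = 75.606 m.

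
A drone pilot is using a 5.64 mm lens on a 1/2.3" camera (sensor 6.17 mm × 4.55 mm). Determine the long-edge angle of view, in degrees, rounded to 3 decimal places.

Angle of view α = 2·arctan(w/2f) with w = 6.17 mm and f = 5.64 mm.
w/2f = 0.54699; arctan(0.54699) ≈ 28.6780°, so α ≈ 57.3561°.

57.356°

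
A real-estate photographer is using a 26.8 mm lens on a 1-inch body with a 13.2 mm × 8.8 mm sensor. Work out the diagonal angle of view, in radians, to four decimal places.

0.5755 rad

Sensor diagonal = √(13.2² + 8.8²) = √251.6800 ≈ 15.8644 mm.
Angle of view α = 2·arctan(d/2f) with d = 15.8644 mm and f = 26.8 mm.
d/2f = 0.29598; arctan(0.29598) ≈ 0.2878 rad, so α ≈ 0.5755 rad.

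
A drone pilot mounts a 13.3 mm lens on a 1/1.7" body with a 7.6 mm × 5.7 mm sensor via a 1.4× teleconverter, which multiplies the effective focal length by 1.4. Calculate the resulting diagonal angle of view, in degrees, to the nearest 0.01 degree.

28.62°

Effective focal length f = 13.3 × 1.4 = 18.62 mm.
Sensor diagonal = √(7.6² + 5.7²) = √90.2500 ≈ 9.5000 mm.
α = 2·arctan(9.500 / (2 × 18.62)) = 2·arctan(0.25510) ≈ 28.6221°.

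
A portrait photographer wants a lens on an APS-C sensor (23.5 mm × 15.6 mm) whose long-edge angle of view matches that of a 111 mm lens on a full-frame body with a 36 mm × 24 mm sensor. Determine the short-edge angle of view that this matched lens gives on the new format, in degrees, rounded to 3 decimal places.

Equal long-edge AOV ⇒ f₂ = f₁ · 23.5/36 = 111 × 0.65278 ≈ 72.4583 mm.
Short-edge AOV on the new format = 2·arctan(15.6 / (2 × 72.4583)) = 2·arctan(0.10765) ≈ 12.2882°.

12.288°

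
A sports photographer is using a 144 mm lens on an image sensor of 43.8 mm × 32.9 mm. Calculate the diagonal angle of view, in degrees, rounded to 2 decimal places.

Sensor diagonal = √(43.8² + 32.9²) = √3000.8500 ≈ 54.7800 mm.
Angle of view α = 2·arctan(d/2f) with d = 54.7800 mm and f = 144 mm.
d/2f = 0.19021; arctan(0.19021) ≈ 10.7695°, so α ≈ 21.5390°.

21.54°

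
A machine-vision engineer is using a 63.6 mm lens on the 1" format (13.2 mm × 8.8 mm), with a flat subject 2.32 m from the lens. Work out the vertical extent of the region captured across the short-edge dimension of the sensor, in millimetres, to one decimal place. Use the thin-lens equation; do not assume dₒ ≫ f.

dₒ: 2.32 m = 2320 mm.
Similar triangles through the lens centre give W/dₒ = h/dᵢ; with 1/f = 1/dₒ + 1/dᵢ this gives W = h·(dₒ − f)/f.
W = 8.8 mm × (2320 − 63.6) / 63.6 = 8.8 × 35.4780 ≈ 312.206 mm.

312.2 mm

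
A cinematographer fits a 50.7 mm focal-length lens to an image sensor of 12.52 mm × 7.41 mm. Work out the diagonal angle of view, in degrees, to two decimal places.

Sensor diagonal = √(12.52² + 7.41²) = √211.6585 ≈ 14.5485 mm.
Angle of view α = 2·arctan(d/2f) with d = 14.5485 mm and f = 50.7 mm.
d/2f = 0.14348; arctan(0.14348) ≈ 8.1649°, so α ≈ 16.3297°.

16.33°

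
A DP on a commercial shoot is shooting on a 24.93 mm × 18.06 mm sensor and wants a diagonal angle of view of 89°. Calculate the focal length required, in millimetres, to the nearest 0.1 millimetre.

15.7 mm

Sensor diagonal = √(24.93² + 18.06²) = √947.6685 ≈ 30.7842 mm.
From α = 2·arctan(d/2f) we get f = d / (2·tan(α/2)).
With d = 30.7842 mm and α/2 = 44.5°, tan(α/2) ≈ 0.98270, so f ≈ 30.7842 / 1.96539 ≈ 15.6631 mm.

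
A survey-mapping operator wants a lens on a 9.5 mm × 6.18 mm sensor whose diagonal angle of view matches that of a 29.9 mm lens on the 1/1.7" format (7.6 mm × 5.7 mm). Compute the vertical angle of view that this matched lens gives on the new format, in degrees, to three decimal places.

Sensor diagonal = √(7.6² + 5.7²) = √90.2500 ≈ 9.5000 mm.
Sensor diagonal = √(9.5² + 6.18²) = √128.4424 ≈ 11.3332 mm.
Equal diagonal AOV ⇒ f₂ = f₁ · 11.3332/9.5000 = 29.9 × 1.19297 ≈ 35.6699 mm.
Vertical AOV on the new format = 2·arctan(6.18 / (2 × 35.6699)) = 2·arctan(0.08663) ≈ 9.9021°.

9.902°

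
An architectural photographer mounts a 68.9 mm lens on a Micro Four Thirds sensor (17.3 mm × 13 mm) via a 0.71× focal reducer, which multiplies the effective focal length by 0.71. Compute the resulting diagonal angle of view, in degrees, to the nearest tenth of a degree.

Effective focal length f = 68.9 × 0.71 = 48.919 mm.
Sensor diagonal = √(17.3² + 13²) = √468.2900 ≈ 21.6400 mm.
α = 2·arctan(21.640 / (2 × 48.919)) = 2·arctan(0.22118) ≈ 24.9440°.

24.9°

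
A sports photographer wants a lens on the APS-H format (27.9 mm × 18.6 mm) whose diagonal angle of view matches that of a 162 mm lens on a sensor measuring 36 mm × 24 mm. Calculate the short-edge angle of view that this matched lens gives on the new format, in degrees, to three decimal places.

Sensor diagonal = √(36² + 24²) = √1872.0000 ≈ 43.2666 mm.
Sensor diagonal = √(27.9² + 18.6²) = √1124.3700 ≈ 33.5316 mm.
Equal diagonal AOV ⇒ f₂ = f₁ · 33.5316/43.2666 = 162 × 0.77500 ≈ 125.5500 mm.
Short-edge AOV on the new format = 2·arctan(18.6 / (2 × 125.5500)) = 2·arctan(0.07407) ≈ 8.4728°.

8.473°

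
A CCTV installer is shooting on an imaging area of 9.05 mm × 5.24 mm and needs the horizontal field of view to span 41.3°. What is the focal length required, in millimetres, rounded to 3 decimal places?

12.007 mm

From α = 2·arctan(w/2f) we get f = w / (2·tan(α/2)).
With w = 9.05 mm and α/2 = 20.65°, tan(α/2) ≈ 0.37687, so f ≈ 9.05 / 0.75374 ≈ 12.0067 mm.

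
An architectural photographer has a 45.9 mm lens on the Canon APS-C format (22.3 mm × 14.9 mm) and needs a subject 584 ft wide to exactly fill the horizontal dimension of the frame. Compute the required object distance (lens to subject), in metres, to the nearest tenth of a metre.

366.4 m

W: 584 ft × 304.8 mm/ft = 178003.19 mm.
Magnification m = w/W = dᵢ/dₒ; combined with 1/f = 1/dₒ + 1/dᵢ this gives dₒ = f·(1 + W/w).
dₒ = 45.9 mm × (1 + 178003/22.3) = 45.9 × 7983.2060 ≈ 366429.156 mm = 366.429 m.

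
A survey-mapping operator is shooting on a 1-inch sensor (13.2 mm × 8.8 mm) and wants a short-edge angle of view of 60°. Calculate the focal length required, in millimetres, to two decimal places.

From α = 2·arctan(h/2f) we get f = h / (2·tan(α/2)).
With h = 8.8 mm and α/2 = 30°, tan(α/2) ≈ 0.57735, so f ≈ 8.8 / 1.15470 ≈ 7.6210 mm.

7.62 mm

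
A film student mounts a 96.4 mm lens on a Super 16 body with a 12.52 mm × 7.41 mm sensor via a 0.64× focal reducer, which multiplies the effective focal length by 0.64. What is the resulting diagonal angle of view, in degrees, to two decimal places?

Effective focal length f = 96.4 × 0.64 = 61.696 mm.
Sensor diagonal = √(12.52² + 7.41²) = √211.6585 ≈ 14.5485 mm.
α = 2·arctan(14.548 / (2 × 61.696)) = 2·arctan(0.11790) ≈ 13.4488°.

13.45°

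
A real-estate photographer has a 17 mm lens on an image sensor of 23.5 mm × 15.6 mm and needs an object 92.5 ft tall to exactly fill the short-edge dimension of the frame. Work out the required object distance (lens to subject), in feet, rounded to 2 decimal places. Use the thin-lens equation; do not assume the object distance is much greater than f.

100.86 ft

W: 92.5 ft × 304.8 mm/ft = 28194.00 mm.
Magnification m = h/W = dᵢ/dₒ; combined with 1/f = 1/dₒ + 1/dᵢ this gives dₒ = f·(1 + W/h).
dₒ = 17 mm × (1 + 28194/15.6) = 17 × 1808.3076 ≈ 30741.230 mm = 30741.230/304.8 ft = 100.857 ft.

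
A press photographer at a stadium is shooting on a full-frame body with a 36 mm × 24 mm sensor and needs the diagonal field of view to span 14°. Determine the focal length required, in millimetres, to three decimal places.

176.189 mm

Sensor diagonal = √(36² + 24²) = √1872.0000 ≈ 43.2666 mm.
From α = 2·arctan(d/2f) we get f = d / (2·tan(α/2)).
With d = 43.2666 mm and α/2 = 7°, tan(α/2) ≈ 0.12278, so f ≈ 43.2666 / 0.24557 ≈ 176.1892 mm.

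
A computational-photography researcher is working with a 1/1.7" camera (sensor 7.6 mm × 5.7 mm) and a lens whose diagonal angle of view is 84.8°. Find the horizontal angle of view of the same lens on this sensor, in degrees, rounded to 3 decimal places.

72.296°

Sensor diagonal = √(7.6² + 5.7²) = √90.2500 ≈ 9.5000 mm.
From the diagonal AOV: f = 9.5000 / (2·tan(42.4°)) = 9.5000 / 1.82625 ≈ 5.2019 mm.
Horizontal AOV = 2·arctan(7.6 / (2 × 5.2019)) = 2·arctan(0.73050) ≈ 72.2963°.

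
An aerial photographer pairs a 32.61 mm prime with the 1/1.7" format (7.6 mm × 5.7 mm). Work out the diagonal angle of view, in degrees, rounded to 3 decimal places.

Sensor diagonal = √(7.6² + 5.7²) = √90.2500 ≈ 9.5000 mm.
Angle of view α = 2·arctan(d/2f) with d = 9.5000 mm and f = 32.61 mm.
d/2f = 0.14566; arctan(0.14566) ≈ 8.2875°, so α ≈ 16.5749°.

16.575°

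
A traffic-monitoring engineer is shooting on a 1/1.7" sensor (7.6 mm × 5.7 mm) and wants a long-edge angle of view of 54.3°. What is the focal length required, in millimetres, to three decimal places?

From α = 2·arctan(w/2f) we get f = w / (2·tan(α/2)).
With w = 7.6 mm and α/2 = 27.15°, tan(α/2) ≈ 0.51283, so f ≈ 7.6 / 1.02566 ≈ 7.4099 mm.

7.410 mm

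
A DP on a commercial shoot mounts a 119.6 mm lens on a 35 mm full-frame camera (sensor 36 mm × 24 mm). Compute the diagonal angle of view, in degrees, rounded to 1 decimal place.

20.5°

Sensor diagonal = √(36² + 24²) = √1872.0000 ≈ 43.2666 mm.
Angle of view α = 2·arctan(d/2f) with d = 43.2666 mm and f = 119.6 mm.
d/2f = 0.18088; arctan(0.18088) ≈ 10.2528°, so α ≈ 20.5057°.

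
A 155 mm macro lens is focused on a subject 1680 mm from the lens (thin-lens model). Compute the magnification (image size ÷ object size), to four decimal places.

0.1016×

Thin lens: 1/f = 1/dₒ + 1/dᵢ → 1/dᵢ = 1/155 − 1/1680 = 0.0058564 mm⁻¹, so dᵢ ≈ 170.7541 mm.
Magnification m = dᵢ/dₒ = 170.7541/1680 ≈ 0.10164.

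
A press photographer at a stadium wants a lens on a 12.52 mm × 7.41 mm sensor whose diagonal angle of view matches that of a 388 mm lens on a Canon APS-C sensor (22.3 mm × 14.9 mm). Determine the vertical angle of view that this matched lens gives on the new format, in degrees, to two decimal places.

2.02°

Sensor diagonal = √(22.3² + 14.9²) = √719.3000 ≈ 26.8198 mm.
Sensor diagonal = √(12.52² + 7.41²) = √211.6585 ≈ 14.5485 mm.
Equal diagonal AOV ⇒ f₂ = f₁ · 14.5485/26.8198 = 388 × 0.54245 ≈ 210.4721 mm.
Vertical AOV on the new format = 2·arctan(7.41 / (2 × 210.4721)) = 2·arctan(0.01760) ≈ 2.0170°.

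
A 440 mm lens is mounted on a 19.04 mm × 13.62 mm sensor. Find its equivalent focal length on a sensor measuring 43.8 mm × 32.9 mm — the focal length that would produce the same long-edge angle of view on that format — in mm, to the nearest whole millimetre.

Equal angle of view means equal width/f ratio, so f₂ = f₁ · (width₂/width₁) = 440 × 43.8/19.04.
f₂ = 440 × 2.30042 ≈ 1012.185 mm.

1012 mm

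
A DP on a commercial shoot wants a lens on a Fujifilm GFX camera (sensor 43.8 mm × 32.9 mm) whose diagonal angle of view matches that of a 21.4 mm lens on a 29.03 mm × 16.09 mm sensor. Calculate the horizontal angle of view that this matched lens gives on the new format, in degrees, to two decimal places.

63.60°

Sensor diagonal = √(29.03² + 16.09²) = √1101.6290 ≈ 33.1908 mm.
Sensor diagonal = √(43.8² + 32.9²) = √3000.8500 ≈ 54.7800 mm.
Equal diagonal AOV ⇒ f₂ = f₁ · 54.7800/33.1908 = 21.4 × 1.65046 ≈ 35.3198 mm.
Horizontal AOV on the new format = 2·arctan(43.8 / (2 × 35.3198)) = 2·arctan(0.62005) ≈ 63.6019°.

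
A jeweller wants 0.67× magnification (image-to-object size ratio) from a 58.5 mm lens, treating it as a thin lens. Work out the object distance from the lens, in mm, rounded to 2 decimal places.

With m = dᵢ/dₒ and 1/f = 1/dₒ + 1/dᵢ, substituting dᵢ = m·dₒ gives 1/f = (1 + 1/m)/dₒ, hence dₒ = f·(1 + 1/m).
dₒ = 58.5 × (1 + 1/0.67) = 58.5 × 2.49254 ≈ 145.813 mm.

145.81 mm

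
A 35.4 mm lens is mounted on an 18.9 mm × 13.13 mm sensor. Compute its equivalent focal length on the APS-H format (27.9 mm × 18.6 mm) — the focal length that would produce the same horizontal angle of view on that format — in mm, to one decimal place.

52.3 mm

Equal angle of view means equal width/f ratio, so f₂ = f₁ · (width₂/width₁) = 35.4 × 27.9/18.9.
f₂ = 35.4 × 1.47619 ≈ 52.257 mm.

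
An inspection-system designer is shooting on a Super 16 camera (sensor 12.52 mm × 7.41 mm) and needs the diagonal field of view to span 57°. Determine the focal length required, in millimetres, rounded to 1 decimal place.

Sensor diagonal = √(12.52² + 7.41²) = √211.6585 ≈ 14.5485 mm.
From α = 2·arctan(d/2f) we get f = d / (2·tan(α/2)).
With d = 14.5485 mm and α/2 = 28.5°, tan(α/2) ≈ 0.54296, so f ≈ 14.5485 / 1.08591 ≈ 13.3975 mm.

13.4 mm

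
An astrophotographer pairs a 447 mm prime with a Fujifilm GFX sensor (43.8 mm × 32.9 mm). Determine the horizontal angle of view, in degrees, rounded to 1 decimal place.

Angle of view α = 2·arctan(w/2f) with w = 43.8 mm and f = 447 mm.
w/2f = 0.04899; arctan(0.04899) ≈ 2.8049°, so α ≈ 5.6097°.

5.6°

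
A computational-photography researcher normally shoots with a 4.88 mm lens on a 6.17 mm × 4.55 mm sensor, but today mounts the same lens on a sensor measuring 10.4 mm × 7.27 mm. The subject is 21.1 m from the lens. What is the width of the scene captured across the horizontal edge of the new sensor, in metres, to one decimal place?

45.0 m

The focal length stays 4.88 mm; the relevant sensor dimension is now w = 10.4 mm. Object distance dₒ = 21.1 m = 21100 mm.
Thin-lens field width W = w·(dₒ − f)/f = 10.4 × (21100 − 4.88)/4.88 ≈ 44956.813 mm = 44.9568 m.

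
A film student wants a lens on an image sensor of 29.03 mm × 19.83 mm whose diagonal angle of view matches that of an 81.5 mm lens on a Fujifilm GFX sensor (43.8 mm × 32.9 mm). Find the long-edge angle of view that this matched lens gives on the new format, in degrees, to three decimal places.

31.020°

Sensor diagonal = √(43.8² + 32.9²) = √3000.8500 ≈ 54.7800 mm.
Sensor diagonal = √(29.03² + 19.83²) = √1235.9698 ≈ 35.1564 mm.
Equal diagonal AOV ⇒ f₂ = f₁ · 35.1564/54.7800 = 81.5 × 0.64177 ≈ 52.3045 mm.
Long-edge AOV on the new format = 2·arctan(29.03 / (2 × 52.3045)) = 2·arctan(0.27751) ≈ 31.0197°.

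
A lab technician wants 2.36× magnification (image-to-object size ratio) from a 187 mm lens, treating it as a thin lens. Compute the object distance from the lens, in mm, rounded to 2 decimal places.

266.24 mm

With m = dᵢ/dₒ and 1/f = 1/dₒ + 1/dᵢ, substituting dᵢ = m·dₒ gives 1/f = (1 + 1/m)/dₒ, hence dₒ = f·(1 + 1/m).
dₒ = 187 × (1 + 1/2.36) = 187 × 1.42373 ≈ 266.237 mm.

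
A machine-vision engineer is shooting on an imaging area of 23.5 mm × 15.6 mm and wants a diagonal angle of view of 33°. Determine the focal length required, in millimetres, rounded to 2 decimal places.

Sensor diagonal = √(23.5² + 15.6²) = √795.6100 ≈ 28.2066 mm.
From α = 2·arctan(d/2f) we get f = d / (2·tan(α/2)).
With d = 28.2066 mm and α/2 = 16.5°, tan(α/2) ≈ 0.29621, so f ≈ 28.2066 / 0.59243 ≈ 47.6119 mm.

47.61 mm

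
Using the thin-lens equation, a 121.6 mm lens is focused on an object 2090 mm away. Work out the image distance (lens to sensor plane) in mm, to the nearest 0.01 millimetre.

1/dᵢ = 1/f − 1/dₒ = 1/121.6 − 1/2090 = 0.0077452 mm⁻¹.
dᵢ = 1/0.0077452 ≈ 129.1120 mm.

129.11 mm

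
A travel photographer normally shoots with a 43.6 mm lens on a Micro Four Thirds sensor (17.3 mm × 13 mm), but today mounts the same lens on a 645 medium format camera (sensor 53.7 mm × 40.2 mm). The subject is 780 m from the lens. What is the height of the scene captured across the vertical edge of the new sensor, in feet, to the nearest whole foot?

The focal length stays 43.6 mm; the relevant sensor dimension is now h = 40.2 mm. Object distance dₒ = 780 m = 780000 mm.
Thin-lens field height W = h·(dₒ − f)/f = 40.2 × (780000 − 43.6)/43.6 ≈ 719134.112 mm = 719134.112/304.8 ft = 2359.36 ft.

2359 ft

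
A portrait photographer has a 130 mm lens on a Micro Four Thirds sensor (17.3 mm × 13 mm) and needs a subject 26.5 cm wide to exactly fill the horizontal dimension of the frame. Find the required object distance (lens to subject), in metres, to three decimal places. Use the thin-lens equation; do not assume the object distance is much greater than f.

W: 26.5 cm = 265 mm.
Magnification m = w/W = dᵢ/dₒ; combined with 1/f = 1/dₒ + 1/dᵢ this gives dₒ = f·(1 + W/w).
dₒ = 130 mm × (1 + 265/17.3) = 130 × 16.3179 ≈ 2121.329 mm = 2.12133 m.

2.121 m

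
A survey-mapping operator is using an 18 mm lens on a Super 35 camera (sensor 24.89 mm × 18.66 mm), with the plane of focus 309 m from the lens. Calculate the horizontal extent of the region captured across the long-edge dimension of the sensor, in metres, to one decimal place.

dₒ: 309 m = 309000 mm.
Similar triangles through the lens centre give W/dₒ = w/dᵢ; with 1/f = 1/dₒ + 1/dᵢ this gives W = w·(dₒ − f)/f.
W = 24.89 mm × (309000 − 18) / 18 = 24.89 × 17165.6667 ≈ 427253.443 mm = 427.253 m.

427.3 m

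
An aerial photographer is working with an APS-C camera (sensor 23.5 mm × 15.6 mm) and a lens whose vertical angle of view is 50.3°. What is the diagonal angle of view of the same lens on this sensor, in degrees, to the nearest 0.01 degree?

From the vertical AOV: f = 15.6 / (2·tan(25.15°)) = 15.6 / 0.93900 ≈ 16.6135 mm.
Sensor diagonal = √(23.5² + 15.6²) = √795.6100 ≈ 28.2066 mm.
Diagonal AOV = 2·arctan(28.2066 / (2 × 16.6135)) = 2·arctan(0.84891) ≈ 80.6563°.

80.66°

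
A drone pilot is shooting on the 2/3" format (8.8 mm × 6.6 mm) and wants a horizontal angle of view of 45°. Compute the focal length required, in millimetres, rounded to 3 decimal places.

10.623 mm

From α = 2·arctan(w/2f) we get f = w / (2·tan(α/2)).
With w = 8.8 mm and α/2 = 22.5°, tan(α/2) ≈ 0.41421, so f ≈ 8.8 / 0.82843 ≈ 10.6225 mm.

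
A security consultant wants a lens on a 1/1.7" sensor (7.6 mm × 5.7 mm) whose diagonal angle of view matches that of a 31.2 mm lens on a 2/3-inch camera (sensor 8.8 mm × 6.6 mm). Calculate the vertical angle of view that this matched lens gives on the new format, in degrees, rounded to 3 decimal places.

Sensor diagonal = √(8.8² + 6.6²) = √121.0000 ≈ 11.0000 mm.
Sensor diagonal = √(7.6² + 5.7²) = √90.2500 ≈ 9.5000 mm.
Equal diagonal AOV ⇒ f₂ = f₁ · 9.5000/11.0000 = 31.2 × 0.86364 ≈ 26.9455 mm.
Vertical AOV on the new format = 2·arctan(5.7 / (2 × 26.9455)) = 2·arctan(0.10577) ≈ 12.0754°.

12.075°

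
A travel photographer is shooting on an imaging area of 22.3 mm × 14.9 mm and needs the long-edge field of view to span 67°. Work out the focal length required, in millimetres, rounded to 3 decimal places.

From α = 2·arctan(w/2f) we get f = w / (2·tan(α/2)).
With w = 22.3 mm and α/2 = 33.5°, tan(α/2) ≈ 0.66189, so f ≈ 22.3 / 1.32377 ≈ 16.8458 mm.

16.846 mm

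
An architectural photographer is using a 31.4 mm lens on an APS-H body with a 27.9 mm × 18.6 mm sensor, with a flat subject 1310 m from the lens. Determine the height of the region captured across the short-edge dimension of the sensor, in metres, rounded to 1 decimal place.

dₒ: 1310 m = 1.31e+06 mm.
Similar triangles through the lens centre give W/dₒ = h/dᵢ; with 1/f = 1/dₒ + 1/dᵢ this gives W = h·(dₒ − f)/f.
W = 18.6 mm × (1.31e+06 − 31.4) / 31.4 = 18.6 × 41718.7452 ≈ 775968.661 mm = 775.969 m.

776.0 m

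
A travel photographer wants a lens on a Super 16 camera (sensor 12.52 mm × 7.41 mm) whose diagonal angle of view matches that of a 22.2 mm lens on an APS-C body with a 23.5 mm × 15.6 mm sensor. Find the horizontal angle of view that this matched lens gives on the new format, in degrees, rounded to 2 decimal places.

Sensor diagonal = √(23.5² + 15.6²) = √795.6100 ≈ 28.2066 mm.
Sensor diagonal = √(12.52² + 7.41²) = √211.6585 ≈ 14.5485 mm.
Equal diagonal AOV ⇒ f₂ = f₁ · 14.5485/28.2066 = 22.2 × 0.51578 ≈ 11.4504 mm.
Horizontal AOV on the new format = 2·arctan(12.52 / (2 × 11.4504)) = 2·arctan(0.54671) ≈ 57.3314°.

57.33°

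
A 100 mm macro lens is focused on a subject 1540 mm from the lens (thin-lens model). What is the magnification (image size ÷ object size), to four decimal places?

Thin lens: 1/f = 1/dₒ + 1/dᵢ → 1/dᵢ = 1/100 − 1/1540 = 0.0093506 mm⁻¹, so dᵢ ≈ 106.9444 mm.
Magnification m = dᵢ/dₒ = 106.9444/1540 ≈ 0.06944.

0.0694×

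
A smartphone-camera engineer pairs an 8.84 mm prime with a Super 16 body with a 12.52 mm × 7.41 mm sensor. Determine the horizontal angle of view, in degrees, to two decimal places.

70.61°

Angle of view α = 2·arctan(w/2f) with w = 12.52 mm and f = 8.84 mm.
w/2f = 0.70814; arctan(0.70814) ≈ 35.3040°, so α ≈ 70.6080°.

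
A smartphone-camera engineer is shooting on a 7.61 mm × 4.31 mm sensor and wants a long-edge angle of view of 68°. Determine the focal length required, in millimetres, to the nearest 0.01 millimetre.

From α = 2·arctan(w/2f) we get f = w / (2·tan(α/2)).
With w = 7.61 mm and α/2 = 34°, tan(α/2) ≈ 0.67451, so f ≈ 7.61 / 1.34902 ≈ 5.6411 mm.

5.64 mm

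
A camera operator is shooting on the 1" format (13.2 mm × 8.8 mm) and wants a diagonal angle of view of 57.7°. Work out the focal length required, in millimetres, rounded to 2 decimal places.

Sensor diagonal = √(13.2² + 8.8²) = √251.6800 ≈ 15.8644 mm.
From α = 2·arctan(d/2f) we get f = d / (2·tan(α/2)).
With d = 15.8644 mm and α/2 = 28.85°, tan(α/2) ≈ 0.55089, so f ≈ 15.8644 / 1.10178 ≈ 14.3989 mm.

14.40 mm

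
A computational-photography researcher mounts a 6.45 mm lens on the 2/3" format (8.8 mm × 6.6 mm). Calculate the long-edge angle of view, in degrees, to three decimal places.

68.601°

Angle of view α = 2·arctan(w/2f) with w = 8.8 mm and f = 6.45 mm.
w/2f = 0.68217; arctan(0.68217) ≈ 34.3007°, so α ≈ 68.6013°.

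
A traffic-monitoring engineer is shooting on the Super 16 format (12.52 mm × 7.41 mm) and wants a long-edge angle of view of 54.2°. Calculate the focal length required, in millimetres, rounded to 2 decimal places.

12.23 mm

From α = 2·arctan(w/2f) we get f = w / (2·tan(α/2)).
With w = 12.52 mm and α/2 = 27.1°, tan(α/2) ≈ 0.51173, so f ≈ 12.52 / 1.02345 ≈ 12.2331 mm.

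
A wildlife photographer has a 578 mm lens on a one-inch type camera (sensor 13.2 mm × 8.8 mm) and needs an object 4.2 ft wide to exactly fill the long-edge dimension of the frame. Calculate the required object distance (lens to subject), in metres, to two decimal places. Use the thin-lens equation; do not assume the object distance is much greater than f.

W: 4.2 ft × 304.8 mm/ft = 1280.16 mm.
Magnification m = w/W = dᵢ/dₒ; combined with 1/f = 1/dₒ + 1/dᵢ this gives dₒ = f·(1 + W/w).
dₒ = 578 mm × (1 + 1280.16/13.2) = 578 × 97.9818 ≈ 56633.489 mm = 56.6335 m.

56.63 m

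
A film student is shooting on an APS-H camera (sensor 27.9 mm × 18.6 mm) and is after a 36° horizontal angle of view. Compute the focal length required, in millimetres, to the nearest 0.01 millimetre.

42.93 mm

From α = 2·arctan(w/2f) we get f = w / (2·tan(α/2)).
With w = 27.9 mm and α/2 = 18°, tan(α/2) ≈ 0.32492, so f ≈ 27.9 / 0.64984 ≈ 42.9337 mm.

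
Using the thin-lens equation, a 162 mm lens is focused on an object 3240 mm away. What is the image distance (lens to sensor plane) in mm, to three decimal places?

170.526 mm

1/dᵢ = 1/f − 1/dₒ = 1/162 − 1/3240 = 0.0058642 mm⁻¹.
dᵢ = 1/0.0058642 ≈ 170.5263 mm.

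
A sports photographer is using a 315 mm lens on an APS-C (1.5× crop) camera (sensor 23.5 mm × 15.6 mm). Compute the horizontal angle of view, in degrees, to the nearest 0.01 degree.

4.27°

Angle of view α = 2·arctan(w/2f) with w = 23.5 mm and f = 315 mm.
w/2f = 0.03730; arctan(0.03730) ≈ 2.1362°, so α ≈ 4.2725°.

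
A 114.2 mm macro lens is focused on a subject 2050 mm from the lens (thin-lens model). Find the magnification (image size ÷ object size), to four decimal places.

Thin lens: 1/f = 1/dₒ + 1/dᵢ → 1/dᵢ = 1/114.2 − 1/2050 = 0.0082688 mm⁻¹, so dᵢ ≈ 120.9371 mm.
Magnification m = dᵢ/dₒ = 120.9371/2050 ≈ 0.05899.

0.0590×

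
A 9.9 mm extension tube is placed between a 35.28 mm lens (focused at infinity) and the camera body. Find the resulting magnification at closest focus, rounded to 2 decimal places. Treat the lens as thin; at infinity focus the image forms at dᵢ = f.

0.28×

The tube moves the image plane from f to f + e, so dᵢ = 35.28 + 9.9 = 45.18 mm. Focus is achieved when 1/f = 1/dₒ + 1/dᵢ, giving dₒ = 1/(1/f − 1/(f+e)).
Magnification m = dᵢ/dₒ = (f+e)·(1/f − 1/(f+e)) = e/f = 9.9/35.28 ≈ 0.2806.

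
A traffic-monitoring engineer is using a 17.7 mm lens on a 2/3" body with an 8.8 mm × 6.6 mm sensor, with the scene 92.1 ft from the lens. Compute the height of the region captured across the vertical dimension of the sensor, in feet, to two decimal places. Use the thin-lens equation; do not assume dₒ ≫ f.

dₒ: 92.1 ft × 304.8 mm/ft = 28072.08 mm.
Similar triangles through the lens centre give W/dₒ = h/dᵢ; with 1/f = 1/dₒ + 1/dᵢ this gives W = h·(dₒ − f)/f.
W = 6.6 mm × (28072.1 − 17.7) / 17.7 = 6.6 × 1584.9932 ≈ 10460.955 mm = 10460.955/304.8 ft = 34.3207 ft.

34.32 ft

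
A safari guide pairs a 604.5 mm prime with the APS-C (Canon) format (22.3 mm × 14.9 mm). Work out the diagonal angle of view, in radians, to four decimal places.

Sensor diagonal = √(22.3² + 14.9²) = √719.3000 ≈ 26.8198 mm.
Angle of view α = 2·arctan(d/2f) with d = 26.8198 mm and f = 604.5 mm.
d/2f = 0.02218; arctan(0.02218) ≈ 0.0222 rad, so α ≈ 0.0444 rad.

0.0444 rad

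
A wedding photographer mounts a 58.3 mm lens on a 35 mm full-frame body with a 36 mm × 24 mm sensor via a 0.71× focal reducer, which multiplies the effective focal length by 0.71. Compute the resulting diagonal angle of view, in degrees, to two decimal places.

Effective focal length f = 58.3 × 0.71 = 41.393 mm.
Sensor diagonal = √(36² + 24²) = √1872.0000 ≈ 43.2666 mm.
α = 2·arctan(43.267 / (2 × 41.393)) = 2·arctan(0.52263) ≈ 55.1860°.

55.19°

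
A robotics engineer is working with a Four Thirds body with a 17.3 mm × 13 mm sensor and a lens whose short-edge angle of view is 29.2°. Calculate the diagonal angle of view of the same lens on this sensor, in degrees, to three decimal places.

46.883°

From the short-edge AOV: f = 13 / (2·tan(14.6°)) = 13 / 0.52096 ≈ 24.9539 mm.
Sensor diagonal = √(17.3² + 13²) = √468.2900 ≈ 21.6400 mm.
Diagonal AOV = 2·arctan(21.6400 / (2 × 24.9539)) = 2·arctan(0.43360) ≈ 46.8831°.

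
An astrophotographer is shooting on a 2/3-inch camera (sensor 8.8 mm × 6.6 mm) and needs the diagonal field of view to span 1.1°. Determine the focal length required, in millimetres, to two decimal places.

Sensor diagonal = √(8.8² + 6.6²) = √121.0000 ≈ 11.0000 mm.
From α = 2·arctan(d/2f) we get f = d / (2·tan(α/2)).
With d = 11.0000 mm and α/2 = 0.55°, tan(α/2) ≈ 0.00960, so f ≈ 11.0000 / 0.01920 ≈ 572.9402 mm.

572.94 mm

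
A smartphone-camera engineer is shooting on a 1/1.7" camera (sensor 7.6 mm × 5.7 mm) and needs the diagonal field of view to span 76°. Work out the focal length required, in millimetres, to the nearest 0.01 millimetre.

Sensor diagonal = √(7.6² + 5.7²) = √90.2500 ≈ 9.5000 mm.
From α = 2·arctan(d/2f) we get f = d / (2·tan(α/2)).
With d = 9.5000 mm and α/2 = 38°, tan(α/2) ≈ 0.78129, so f ≈ 9.5000 / 1.56257 ≈ 6.0797 mm.

6.08 mm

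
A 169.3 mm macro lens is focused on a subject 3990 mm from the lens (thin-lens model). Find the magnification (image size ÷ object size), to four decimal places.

Thin lens: 1/f = 1/dₒ + 1/dᵢ → 1/dᵢ = 1/169.3 − 1/3990 = 0.0056560 mm⁻¹, so dᵢ ≈ 176.8019 mm.
Magnification m = dᵢ/dₒ = 176.8019/3990 ≈ 0.04431.

0.0443×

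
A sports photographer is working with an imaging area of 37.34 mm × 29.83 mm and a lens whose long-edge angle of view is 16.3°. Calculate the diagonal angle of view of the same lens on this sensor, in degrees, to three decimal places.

20.774°

From the long-edge AOV: f = 37.34 / (2·tan(8.15°)) = 37.34 / 0.28642 ≈ 130.3666 mm.
Sensor diagonal = √(37.34² + 29.83²) = √2284.1045 ≈ 47.7923 mm.
Diagonal AOV = 2·arctan(47.7923 / (2 × 130.3666)) = 2·arctan(0.18330) ≈ 20.7740°.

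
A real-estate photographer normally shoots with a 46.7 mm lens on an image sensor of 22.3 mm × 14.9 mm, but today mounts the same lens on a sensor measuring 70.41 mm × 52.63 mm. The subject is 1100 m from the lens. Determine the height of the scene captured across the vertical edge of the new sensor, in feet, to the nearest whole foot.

The focal length stays 46.7 mm; the relevant sensor dimension is now h = 52.63 mm. Object distance dₒ = 1100 m = 1.1e+06 mm.
Thin-lens field height W = h·(dₒ − f)/f = 52.63 × (1.1e+06 − 46.7)/46.7 ≈ 1239626.171 mm = 1239626.171/304.8 ft = 4067.02 ft.

4067 ft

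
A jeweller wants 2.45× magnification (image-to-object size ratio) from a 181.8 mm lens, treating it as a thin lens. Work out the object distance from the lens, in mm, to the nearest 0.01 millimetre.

256.00 mm

With m = dᵢ/dₒ and 1/f = 1/dₒ + 1/dᵢ, substituting dᵢ = m·dₒ gives 1/f = (1 + 1/m)/dₒ, hence dₒ = f·(1 + 1/m).
dₒ = 181.8 × (1 + 1/2.45) = 181.8 × 1.40816 ≈ 256.004 mm.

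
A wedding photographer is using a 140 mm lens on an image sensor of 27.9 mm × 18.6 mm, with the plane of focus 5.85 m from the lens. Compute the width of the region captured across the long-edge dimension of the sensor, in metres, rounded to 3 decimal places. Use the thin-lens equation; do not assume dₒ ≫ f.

dₒ: 5.85 m = 5850 mm.
Similar triangles through the lens centre give W/dₒ = w/dᵢ; with 1/f = 1/dₒ + 1/dᵢ this gives W = w·(dₒ − f)/f.
W = 27.9 mm × (5850 − 140) / 140 = 27.9 × 40.7857 ≈ 1137.921 mm = 1.13792 m.

1.138 m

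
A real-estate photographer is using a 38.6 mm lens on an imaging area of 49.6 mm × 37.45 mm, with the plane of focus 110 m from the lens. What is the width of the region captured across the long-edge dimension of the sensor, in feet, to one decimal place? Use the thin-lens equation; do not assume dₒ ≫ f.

463.6 ft

dₒ: 110 m = 110000 mm.
Similar triangles through the lens centre give W/dₒ = w/dᵢ; with 1/f = 1/dₒ + 1/dᵢ this gives W = w·(dₒ − f)/f.
W = 49.6 mm × (110000 − 38.6) / 38.6 = 49.6 × 2848.7409 ≈ 141297.550 mm = 141297.550/304.8 ft = 463.575 ft.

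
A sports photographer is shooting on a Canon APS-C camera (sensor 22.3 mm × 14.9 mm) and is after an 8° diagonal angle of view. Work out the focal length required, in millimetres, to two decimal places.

191.77 mm

Sensor diagonal = √(22.3² + 14.9²) = √719.3000 ≈ 26.8198 mm.
From α = 2·arctan(d/2f) we get f = d / (2·tan(α/2)).
With d = 26.8198 mm and α/2 = 4°, tan(α/2) ≈ 0.06993, so f ≈ 26.8198 / 0.13985 ≈ 191.7703 mm.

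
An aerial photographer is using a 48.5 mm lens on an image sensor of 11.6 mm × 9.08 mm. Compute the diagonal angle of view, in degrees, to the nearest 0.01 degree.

Sensor diagonal = √(11.6² + 9.08²) = √217.0064 ≈ 14.7311 mm.
Angle of view α = 2·arctan(d/2f) with d = 14.7311 mm and f = 48.5 mm.
d/2f = 0.15187; arctan(0.15187) ≈ 8.6354°, so α ≈ 17.2708°.

17.27°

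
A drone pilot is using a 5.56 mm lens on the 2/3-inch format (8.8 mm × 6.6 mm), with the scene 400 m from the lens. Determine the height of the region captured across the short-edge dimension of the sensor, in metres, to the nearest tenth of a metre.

dₒ: 400 m = 400000 mm.
Similar triangles through the lens centre give W/dₒ = h/dᵢ; with 1/f = 1/dₒ + 1/dᵢ this gives W = h·(dₒ − f)/f.
W = 6.6 mm × (400000 − 5.56) / 5.56 = 6.6 × 71941.4460 ≈ 474813.544 mm = 474.814 m.

474.8 m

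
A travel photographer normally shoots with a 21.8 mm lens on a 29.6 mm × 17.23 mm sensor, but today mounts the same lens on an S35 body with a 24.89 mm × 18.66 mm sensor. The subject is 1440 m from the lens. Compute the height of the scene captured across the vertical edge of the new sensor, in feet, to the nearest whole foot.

The focal length stays 21.8 mm; the relevant sensor dimension is now h = 18.66 mm. Object distance dₒ = 1440 m = 1.44e+06 mm.
Thin-lens field height W = h·(dₒ − f)/f = 18.66 × (1.44e+06 − 21.8)/21.8 ≈ 1232568.496 mm = 1232568.496/304.8 ft = 4043.86 ft.

4044 ft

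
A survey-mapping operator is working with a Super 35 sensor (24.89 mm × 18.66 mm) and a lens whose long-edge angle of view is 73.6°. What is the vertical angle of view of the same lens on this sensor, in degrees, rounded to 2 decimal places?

58.57°

From the long-edge AOV: f = 24.89 / (2·tan(36.8°)) = 24.89 / 1.49619 ≈ 16.6356 mm.
Vertical AOV = 2·arctan(18.66 / (2 × 16.6356)) = 2·arctan(0.56085) ≈ 58.5714°.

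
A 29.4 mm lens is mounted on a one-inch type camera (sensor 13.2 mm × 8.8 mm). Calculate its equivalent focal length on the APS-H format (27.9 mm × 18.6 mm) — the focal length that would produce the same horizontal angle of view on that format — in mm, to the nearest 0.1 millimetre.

Equal angle of view means equal width/f ratio, so f₂ = f₁ · (width₂/width₁) = 29.4 × 27.9/13.2.
f₂ = 29.4 × 2.11364 ≈ 62.141 mm.

62.1 mm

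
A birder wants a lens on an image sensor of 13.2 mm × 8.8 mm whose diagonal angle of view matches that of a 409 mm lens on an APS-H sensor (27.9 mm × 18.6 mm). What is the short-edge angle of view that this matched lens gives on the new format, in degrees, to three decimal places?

Sensor diagonal = √(27.9² + 18.6²) = √1124.3700 ≈ 33.5316 mm.
Sensor diagonal = √(13.2² + 8.8²) = √251.6800 ≈ 15.8644 mm.
Equal diagonal AOV ⇒ f₂ = f₁ · 15.8644/33.5316 = 409 × 0.47312 ≈ 193.5054 mm.
Short-edge AOV on the new format = 2·arctan(8.8 / (2 × 193.5054)) = 2·arctan(0.02274) ≈ 2.6052°.

2.605°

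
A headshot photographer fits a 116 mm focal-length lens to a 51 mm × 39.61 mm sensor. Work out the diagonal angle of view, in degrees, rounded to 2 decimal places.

31.11°

Sensor diagonal = √(51² + 39.61²) = √4169.9521 ≈ 64.5752 mm.
Angle of view α = 2·arctan(d/2f) with d = 64.5752 mm and f = 116 mm.
d/2f = 0.27834; arctan(0.27834) ≈ 15.5541°, so α ≈ 31.1082°.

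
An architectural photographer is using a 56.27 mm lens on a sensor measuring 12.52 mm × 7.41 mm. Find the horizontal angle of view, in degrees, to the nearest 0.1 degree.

Angle of view α = 2·arctan(w/2f) with w = 12.52 mm and f = 56.27 mm.
w/2f = 0.11125; arctan(0.11125) ≈ 6.3480°, so α ≈ 12.6960°.

12.7°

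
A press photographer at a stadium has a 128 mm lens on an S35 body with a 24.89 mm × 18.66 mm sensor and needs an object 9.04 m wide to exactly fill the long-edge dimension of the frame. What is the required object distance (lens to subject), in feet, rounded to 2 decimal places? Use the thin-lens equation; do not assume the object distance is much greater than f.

152.94 ft

W: 9.04 m = 9040 mm.
Magnification m = w/W = dᵢ/dₒ; combined with 1/f = 1/dₒ + 1/dᵢ this gives dₒ = f·(1 + W/w).
dₒ = 128 mm × (1 + 9040/24.89) = 128 × 364.1981 ≈ 46617.353 mm = 46617.353/304.8 ft = 152.944 ft.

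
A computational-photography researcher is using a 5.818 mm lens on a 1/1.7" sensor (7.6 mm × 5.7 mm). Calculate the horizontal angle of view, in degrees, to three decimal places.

66.301°

Angle of view α = 2·arctan(w/2f) with w = 7.6 mm and f = 5.818 mm.
w/2f = 0.65315; arctan(0.65315) ≈ 33.1504°, so α ≈ 66.3008°.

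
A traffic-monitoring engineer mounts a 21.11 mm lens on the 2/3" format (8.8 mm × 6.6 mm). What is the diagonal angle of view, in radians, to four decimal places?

Sensor diagonal = √(8.8² + 6.6²) = √121.0000 ≈ 11.0000 mm.
Angle of view α = 2·arctan(d/2f) with d = 11.0000 mm and f = 21.11 mm.
d/2f = 0.26054; arctan(0.26054) ≈ 0.2549 rad, so α ≈ 0.5097 rad.

0.5097 rad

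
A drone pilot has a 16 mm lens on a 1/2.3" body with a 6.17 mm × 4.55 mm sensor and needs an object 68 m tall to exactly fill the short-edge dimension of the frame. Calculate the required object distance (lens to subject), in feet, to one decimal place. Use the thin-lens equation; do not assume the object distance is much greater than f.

W: 68 m = 68000 mm.
Magnification m = h/W = dᵢ/dₒ; combined with 1/f = 1/dₒ + 1/dᵢ this gives dₒ = f·(1 + W/h).
dₒ = 16 mm × (1 + 68000/4.55) = 16 × 14946.0549 ≈ 239136.879 mm = 239136.879/304.8 ft = 784.57 ft.

784.6 ft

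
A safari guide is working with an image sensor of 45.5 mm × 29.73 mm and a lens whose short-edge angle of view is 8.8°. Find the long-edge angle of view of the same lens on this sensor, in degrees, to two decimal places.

13.43°

From the short-edge AOV: f = 29.73 / (2·tan(4.4°)) = 29.73 / 0.15389 ≈ 193.1879 mm.
Long-edge AOV = 2·arctan(45.5 / (2 × 193.1879)) = 2·arctan(0.11776) ≈ 13.4326°.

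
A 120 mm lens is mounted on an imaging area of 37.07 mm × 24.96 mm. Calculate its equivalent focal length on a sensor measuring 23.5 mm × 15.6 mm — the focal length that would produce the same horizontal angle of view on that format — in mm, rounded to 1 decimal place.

Equal angle of view means equal width/f ratio, so f₂ = f₁ · (width₂/width₁) = 120 × 23.5/37.07.
f₂ = 120 × 0.63394 ≈ 76.072 mm.

76.1 mm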